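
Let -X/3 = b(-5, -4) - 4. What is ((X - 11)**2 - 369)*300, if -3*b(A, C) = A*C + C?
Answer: -24000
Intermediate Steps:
b(A, C) = -C/3 - A*C/3 (b(A, C) = -(A*C + C)/3 = -(C + A*C)/3 = -C/3 - A*C/3)
X = 28 (X = -3*(-1/3*(-4)*(1 - 5) - 4) = -3*(-1/3*(-4)*(-4) - 4) = -3*(-16/3 - 4) = -3*(-28/3) = 28)
((X - 11)**2 - 369)*300 = ((28 - 11)**2 - 369)*300 = (17**2 - 369)*300 = (289 - 369)*300 = -80*300 = -24000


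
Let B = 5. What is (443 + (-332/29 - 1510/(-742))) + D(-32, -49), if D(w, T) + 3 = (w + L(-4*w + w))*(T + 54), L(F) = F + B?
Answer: 8344538/10759 ≈ 775.59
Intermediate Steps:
L(F) = 5 + F (L(F) = F + 5 = 5 + F)
D(w, T) = -3 + (5 - 2*w)*(54 + T) (D(w, T) = -3 + (w + (5 + (-4*w + w)))*(T + 54) = -3 + (w + (5 - 3*w))*(54 + T) = -3 + (5 - 2*w)*(54 + T))
(443 + (-332/29 - 1510/(-742))) + D(-32, -49) = (443 + (-332/29 - 1510/(-742))) + (267 - 108*(-32) + 5*(-49) - 2*(-49)*(-32)) = (443 + (-332*1/29 - 1510*(-1/742))) + (267 + 3456 - 245 - 3136) = (443 + (-332/29 + 755/371)) + 342 = (443 - 101277/10759) + 342 = 4664960/10759 + 342 = 8344538/10759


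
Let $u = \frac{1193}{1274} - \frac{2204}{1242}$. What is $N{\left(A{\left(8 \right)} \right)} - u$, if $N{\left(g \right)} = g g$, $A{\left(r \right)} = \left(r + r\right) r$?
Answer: $\frac{12962930231}{791154} \approx 16385.0$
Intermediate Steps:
$u = - \frac{663095}{791154}$ ($u = 1193 \cdot \frac{1}{1274} - \frac{1102}{621} = \frac{1193}{1274} - \frac{1102}{621} = - \frac{663095}{791154} \approx -0.83814$)
$A{\left(r \right)} = 2 r^{2}$ ($A{\left(r \right)} = 2 r r = 2 r^{2}$)
$N{\left(g \right)} = g^{2}$
$N{\left(A{\left(8 \right)} \right)} - u = \left(2 \cdot 8^{2}\right)^{2} - - \frac{663095}{791154} = \left(2 \cdot 64\right)^{2} + \frac{663095}{791154} = 128^{2} + \frac{663095}{791154} = 16384 + \frac{663095}{791154} = \frac{12962930231}{791154}$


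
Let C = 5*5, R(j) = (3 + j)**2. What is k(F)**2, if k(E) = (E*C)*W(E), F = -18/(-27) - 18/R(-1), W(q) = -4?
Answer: 1322500/9 ≈ 1.4694e+5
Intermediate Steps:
C = 25
F = -23/6 (F = -18/(-27) - 18/(3 - 1)**2 = -18*(-1/27) - 18/(2**2) = 2/3 - 18/4 = 2/3 - 18*1/4 = 2/3 - 9/2 = -23/6 ≈ -3.8333)
k(E) = -100*E (k(E) = (E*25)*(-4) = (25*E)*(-4) = -100*E)
k(F)**2 = (-100*(-23/6))**2 = (1150/3)**2 = 1322500/9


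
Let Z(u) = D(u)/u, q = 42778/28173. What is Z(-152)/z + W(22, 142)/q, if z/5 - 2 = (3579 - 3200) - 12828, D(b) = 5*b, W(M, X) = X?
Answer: 24897501112/266228883 ≈ 93.519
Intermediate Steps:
z = -62235 (z = 10 + 5*((3579 - 3200) - 12828) = 10 + 5*(379 - 12828) = 10 + 5*(-12449) = 10 - 62245 = -62235)
q = 42778/28173 (q = 42778*(1/28173) = 42778/28173 ≈ 1.5184)
Z(u) = 5 (Z(u) = (5*u)/u = 5)
Z(-152)/z + W(22, 142)/q = 5/(-62235) + 142/(42778/28173) = 5*(-1/62235) + 142*(28173/42778) = -1/12447 + 2000283/21389 = 24897501112/266228883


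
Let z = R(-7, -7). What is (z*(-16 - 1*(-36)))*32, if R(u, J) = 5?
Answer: 3200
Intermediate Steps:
z = 5
(z*(-16 - 1*(-36)))*32 = (5*(-16 - 1*(-36)))*32 = (5*(-16 + 36))*32 = (5*20)*32 = 100*32 = 3200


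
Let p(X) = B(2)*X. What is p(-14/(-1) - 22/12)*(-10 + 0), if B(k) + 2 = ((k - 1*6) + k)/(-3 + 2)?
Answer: 0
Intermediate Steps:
B(k) = 4 - 2*k (B(k) = -2 + ((k - 1*6) + k)/(-3 + 2) = -2 + ((k - 6) + k)/(-1) = -2 + ((-6 + k) + k)*(-1) = -2 + (-6 + 2*k)*(-1) = -2 + (6 - 2*k) = 4 - 2*k)
p(X) = 0 (p(X) = (4 - 2*2)*X = (4 - 4)*X = 0*X = 0)
p(-14/(-1) - 22/12)*(-10 + 0) = 0*(-10 + 0) = 0*(-10) = 0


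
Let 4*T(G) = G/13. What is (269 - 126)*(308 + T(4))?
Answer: 44055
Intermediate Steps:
T(G) = G/52 (T(G) = (G/13)/4 = G/52)
(269 - 126)*(308 + T(4)) = (269 - 126)*(308 + (1/52)*4) = 143*(308 + 1/13) = 143*(4005/13) = 44055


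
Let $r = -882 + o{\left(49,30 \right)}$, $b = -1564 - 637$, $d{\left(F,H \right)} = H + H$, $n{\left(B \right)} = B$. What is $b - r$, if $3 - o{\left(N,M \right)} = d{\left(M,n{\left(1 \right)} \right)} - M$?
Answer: $-1350$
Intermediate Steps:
$d{\left(F,H \right)} = 2 H$
$b = -2201$
$o{\left(N,M \right)} = 1 + M$ ($o{\left(N,M \right)} = 3 - \left(2 \cdot 1 - M\right) = 3 - \left(2 - M\right) = 3 + \left(-2 + M\right) = 1 + M$)
$r = -851$ ($r = -882 + \left(1 + 30\right) = -882 + 31 = -851$)
$b - r = -2201 - -851 = -2201 + 851 = -1350$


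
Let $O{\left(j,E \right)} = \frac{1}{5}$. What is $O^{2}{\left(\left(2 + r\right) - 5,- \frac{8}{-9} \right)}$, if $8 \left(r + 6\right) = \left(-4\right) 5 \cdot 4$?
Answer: $\frac{1}{25} \approx 0.04$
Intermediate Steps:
$r = -16$ ($r = -6 + \frac{\left(-4\right) 5 \cdot 4}{8} = -6 + \frac{\left(-20\right) 4}{8} = -6 + \frac{1}{8} \left(-80\right) = -6 - 10 = -16$)
$O{\left(j,E \right)} = \frac{1}{5}$
$O^{2}{\left(\left(2 + r\right) - 5,- \frac{8}{-9} \right)} = \left(\frac{1}{5}\right)^{2} = \frac{1}{25}$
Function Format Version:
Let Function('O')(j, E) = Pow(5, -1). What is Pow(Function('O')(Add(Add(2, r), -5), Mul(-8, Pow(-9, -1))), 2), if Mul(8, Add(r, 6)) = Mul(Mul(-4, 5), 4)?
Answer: Rational(1, 25) ≈ 0.040000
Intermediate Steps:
r = -16 (r = Add(-6, Mul(Rational(1, 8), Mul(Mul(-4, 5), 4))) = Add(-6, Mul(Rational(1, 8), Mul(-20, 4))) = Add(-6, Mul(Rational(1, 8), -80)) = Add(-6, -10) = -16)
Function('O')(j, E) = Rational(1, 5)
Pow(Function('O')(Add(Add(2, r), -5), Mul(-8, Pow(-9, -1))), 2) = Pow(Rational(1, 5), 2) = Rational(1, 25)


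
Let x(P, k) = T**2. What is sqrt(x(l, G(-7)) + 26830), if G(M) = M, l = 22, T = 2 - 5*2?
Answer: sqrt(26894) ≈ 163.99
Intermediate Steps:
T = -8 (T = 2 - 10 = -8)
x(P, k) = 64 (x(P, k) = (-8)**2 = 64)
sqrt(x(l, G(-7)) + 26830) = sqrt(64 + 26830) = sqrt(26894)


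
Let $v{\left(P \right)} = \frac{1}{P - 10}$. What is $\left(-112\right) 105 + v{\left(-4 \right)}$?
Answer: $- \frac{164641}{14} \approx -11760.0$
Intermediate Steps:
$v{\left(P \right)} = \frac{1}{-10 + P}$
$\left(-112\right) 105 + v{\left(-4 \right)} = \left(-112\right) 105 + \frac{1}{-10 - 4} = -11760 + \frac{1}{-14} = -11760 - \frac{1}{14} = - \frac{164641}{14}$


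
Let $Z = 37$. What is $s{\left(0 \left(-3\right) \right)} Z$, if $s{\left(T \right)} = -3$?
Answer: $-111$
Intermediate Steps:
$s{\left(0 \left(-3\right) \right)} Z = \left(-3\right) 37 = -111$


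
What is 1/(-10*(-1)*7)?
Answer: 1/70 ≈ 0.014286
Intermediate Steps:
1/(-10*(-1)*7) = 1/(10*7) = 1/70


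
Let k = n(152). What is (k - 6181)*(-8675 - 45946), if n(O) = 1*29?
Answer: 336028392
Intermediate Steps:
n(O) = 29
k = 29
(k - 6181)*(-8675 - 45946) = (29 - 6181)*(-8675 - 45946) = -6152*(-54621) = 336028392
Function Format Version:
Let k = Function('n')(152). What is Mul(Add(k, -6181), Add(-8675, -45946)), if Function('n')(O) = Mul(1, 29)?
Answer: 336028392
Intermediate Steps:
Function('n')(O) = 29
k = 29
Mul(Add(k, -6181), Add(-8675, -45946)) = Mul(Add(29, -6181), Add(-8675, -45946)) = Mul(-6152, -54621) = 336028392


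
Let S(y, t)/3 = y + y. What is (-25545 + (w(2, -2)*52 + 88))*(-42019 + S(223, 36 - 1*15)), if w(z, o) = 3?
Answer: 1029269981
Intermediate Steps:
S(y, t) = 6*y (S(y, t) = 3*(y + y) = 3*(2*y) = 6*y)
(-25545 + (w(2, -2)*52 + 88))*(-42019 + S(223, 36 - 1*15)) = (-25545 + (3*52 + 88))*(-42019 + 6*223) = (-25545 + (156 + 88))*(-42019 + 1338) = (-25545 + 244)*(-40681) = -25301*(-40681) = 1029269981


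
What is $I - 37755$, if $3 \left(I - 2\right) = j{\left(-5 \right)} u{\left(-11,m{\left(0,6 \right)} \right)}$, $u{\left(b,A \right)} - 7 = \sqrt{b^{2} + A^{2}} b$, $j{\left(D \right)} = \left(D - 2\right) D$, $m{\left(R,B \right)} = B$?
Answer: $- \frac{113014}{3} - \frac{385 \sqrt{157}}{3} \approx -39279.0$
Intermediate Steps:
$j{\left(D \right)} = D \left(-2 + D\right)$ ($j{\left(D \right)} = \left(D - 2\right) D = \left(-2 + D\right) D = D \left(-2 + D\right)$)
$u{\left(b,A \right)} = 7 + b \sqrt{A^{2} + b^{2}}$ ($u{\left(b,A \right)} = 7 + \sqrt{b^{2} + A^{2}} b = 7 + \sqrt{A^{2} + b^{2}} b = 7 + b \sqrt{A^{2} + b^{2}}$)
$I = \frac{251}{3} - \frac{385 \sqrt{157}}{3}$ ($I = 2 + \frac{- 5 \left(-2 - 5\right) \left(7 - 11 \sqrt{6^{2} + \left(-11\right)^{2}}\right)}{3} = 2 + \frac{\left(-5\right) \left(-7\right) \left(7 - 11 \sqrt{36 + 121}\right)}{3} = 2 + \frac{35 \left(7 - 11 \sqrt{157}\right)}{3} = 2 + \frac{245 - 385 \sqrt{157}}{3} = 2 + \left(\frac{245}{3} - \frac{385 \sqrt{157}}{3}\right) = \frac{251}{3} - \frac{385 \sqrt{157}}{3} \approx -1524.3$)
$I - 37755 = \left(\frac{251}{3} - \frac{385 \sqrt{157}}{3}\right) - 37755 = - \frac{113014}{3} - \frac{385 \sqrt{157}}{3}$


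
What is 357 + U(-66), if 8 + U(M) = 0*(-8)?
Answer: 349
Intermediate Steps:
U(M) = -8 (U(M) = -8 + 0*(-8) = -8 + 0 = -8)
357 + U(-66) = 357 - 8 = 349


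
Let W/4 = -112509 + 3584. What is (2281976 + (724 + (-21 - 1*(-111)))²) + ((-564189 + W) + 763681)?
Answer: 2708364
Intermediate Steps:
W = -435700 (W = 4*(-112509 + 3584) = 4*(-108925) = -435700)
(2281976 + (724 + (-21 - 1*(-111)))²) + ((-564189 + W) + 763681) = (2281976 + (724 + (-21 - 1*(-111)))²) + ((-564189 - 435700) + 763681) = (2281976 + (724 + (-21 + 111))²) + (-999889 + 763681) = (2281976 + (724 + 90)²) - 236208 = (2281976 + 814²) - 236208 = (2281976 + 662596) - 236208 = 2944572 - 236208 = 2708364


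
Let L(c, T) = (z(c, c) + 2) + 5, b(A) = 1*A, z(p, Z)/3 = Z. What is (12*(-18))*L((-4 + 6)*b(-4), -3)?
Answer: 3672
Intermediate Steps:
z(p, Z) = 3*Z
b(A) = A
L(c, T) = 7 + 3*c (L(c, T) = (3*c + 2) + 5 = (2 + 3*c) + 5 = 7 + 3*c)
(12*(-18))*L((-4 + 6)*b(-4), -3) = (12*(-18))*(7 + 3*((-4 + 6)*(-4))) = -216*(7 + 3*(2*(-4))) = -216*(7 + 3*(-8)) = -216*(7 - 24) = -216*(-17) = 3672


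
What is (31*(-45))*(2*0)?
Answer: 0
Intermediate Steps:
(31*(-45))*(2*0) = -1395*0 = 0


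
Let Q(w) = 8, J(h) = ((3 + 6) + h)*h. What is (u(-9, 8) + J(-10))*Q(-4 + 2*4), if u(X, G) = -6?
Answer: 32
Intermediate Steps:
J(h) = h*(9 + h) (J(h) = (9 + h)*h = h*(9 + h))
(u(-9, 8) + J(-10))*Q(-4 + 2*4) = (-6 - 10*(9 - 10))*8 = (-6 - 10*(-1))*8 = (-6 + 10)*8 = 4*8 = 32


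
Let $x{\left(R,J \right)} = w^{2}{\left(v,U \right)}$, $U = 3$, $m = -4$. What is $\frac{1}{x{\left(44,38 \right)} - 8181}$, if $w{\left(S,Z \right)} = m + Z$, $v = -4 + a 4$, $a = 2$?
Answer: $- \frac{1}{8180} \approx -0.00012225$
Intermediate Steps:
$v = 4$ ($v = -4 + 2 \cdot 4 = -4 + 8 = 4$)
$w{\left(S,Z \right)} = -4 + Z$
$x{\left(R,J \right)} = 1$ ($x{\left(R,J \right)} = \left(-4 + 3\right)^{2} = \left(-1\right)^{2} = 1$)
$\frac{1}{x{\left(44,38 \right)} - 8181} = \frac{1}{1 - 8181} = \frac{1}{-8180} = - \frac{1}{8180}$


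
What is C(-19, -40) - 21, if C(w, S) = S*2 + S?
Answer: -141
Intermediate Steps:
C(w, S) = 3*S (C(w, S) = 2*S + S = 3*S)
C(-19, -40) - 21 = 3*(-40) - 21 = -120 - 21 = -141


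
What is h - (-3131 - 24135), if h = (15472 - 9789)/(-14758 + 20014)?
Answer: 143315779/5256 ≈ 27267.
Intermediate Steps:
h = 5683/5256 ≈ 1.0812
h - (-3131 - 24135) = 5683/5256 - (-3131 - 24135) = 5683/5256 - 1*(-27266) = 5683/5256 + 27266 = 143315779/5256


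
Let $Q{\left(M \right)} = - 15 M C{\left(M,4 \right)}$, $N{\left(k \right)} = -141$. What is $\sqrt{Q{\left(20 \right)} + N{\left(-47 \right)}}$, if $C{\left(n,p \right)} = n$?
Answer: $i \sqrt{6141} \approx 78.365 i$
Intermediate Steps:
$Q{\left(M \right)} = - 15 M^{2}$ ($Q{\left(M \right)} = - 15 M M = - 15 M^{2}$)
$\sqrt{Q{\left(20 \right)} + N{\left(-47 \right)}} = \sqrt{- 15 \cdot 20^{2} - 141} = \sqrt{\left(-15\right) 400 - 141} = \sqrt{-6000 - 141} = \sqrt{-6141} = i \sqrt{6141}$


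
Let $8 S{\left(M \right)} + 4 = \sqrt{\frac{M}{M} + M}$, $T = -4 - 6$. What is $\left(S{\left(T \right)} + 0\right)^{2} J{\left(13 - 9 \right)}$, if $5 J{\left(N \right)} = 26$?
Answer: $\frac{91}{160} - \frac{39 i}{20} \approx 0.56875 - 1.95 i$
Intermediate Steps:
$J{\left(N \right)} = \frac{26}{5}$ ($J{\left(N \right)} = \frac{1}{5} \cdot 26 = \frac{26}{5}$)
$T = -10$ ($T = -4 - 6 = -10$)
$S{\left(M \right)} = - \frac{1}{2} + \frac{\sqrt{1 + M}}{8}$ ($S{\left(M \right)} = - \frac{1}{2} + \frac{\sqrt{\frac{M}{M} + M}}{8} = - \frac{1}{2} + \frac{\sqrt{1 + M}}{8}$)
$\left(S{\left(T \right)} + 0\right)^{2} J{\left(13 - 9 \right)} = \left(\left(- \frac{1}{2} + \frac{\sqrt{1 - 10}}{8}\right) + 0\right)^{2} \cdot \frac{26}{5} = \left(\left(- \frac{1}{2} + \frac{\sqrt{-9}}{8}\right) + 0\right)^{2} \cdot \frac{26}{5} = \left(\left(- \frac{1}{2} + \frac{3 i}{8}\right) + 0\right)^{2} \cdot \frac{26}{5} = \left(- \frac{1}{2} + \frac{3 i}{8}\right)^{2} \cdot \frac{26}{5} = \frac{26 \left(- \frac{1}{2} + \frac{3 i}{8}\right)^{2}}{5}$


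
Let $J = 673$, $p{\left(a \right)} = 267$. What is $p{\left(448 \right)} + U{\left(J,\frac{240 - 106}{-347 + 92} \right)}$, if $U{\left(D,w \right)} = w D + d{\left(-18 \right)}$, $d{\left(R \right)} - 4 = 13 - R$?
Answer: $- \frac{13172}{255} \approx -51.655$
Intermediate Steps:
$d{\left(R \right)} = 17 - R$ ($d{\left(R \right)} = 4 - \left(-13 + R\right) = 17 - R$)
$U{\left(D,w \right)} = 35 + D w$ ($U{\left(D,w \right)} = w D + \left(17 - -18\right) = D w + \left(17 + 18\right) = D w + 35 = 35 + D w$)
$p{\left(448 \right)} + U{\left(J,\frac{240 - 106}{-347 + 92} \right)} = 267 + \left(35 + 673 \frac{240 - 106}{-347 + 92}\right) = 267 + \left(35 + 673 \frac{134}{-255}\right) = 267 + \left(35 + 673 \cdot 134 \left(- \frac{1}{255}\right)\right) = 267 + \left(35 + 673 \left(- \frac{134}{255}\right)\right) = 267 + \left(35 - \frac{90182}{255}\right) = 267 - \frac{81257}{255} = - \frac{13172}{255}$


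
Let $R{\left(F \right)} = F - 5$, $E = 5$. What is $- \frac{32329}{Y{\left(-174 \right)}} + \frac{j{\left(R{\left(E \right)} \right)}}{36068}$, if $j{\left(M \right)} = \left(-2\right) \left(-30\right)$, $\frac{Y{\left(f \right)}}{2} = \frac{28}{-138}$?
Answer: $\frac{20114231337}{252476} \approx 79668.0$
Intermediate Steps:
$R{\left(F \right)} = -5 + F$
$Y{\left(f \right)} = - \frac{28}{69}$ ($Y{\left(f \right)} = 2 \frac{28}{-138} = 2 \cdot 28 \left(- \frac{1}{138}\right) = 2 \left(- \frac{14}{69}\right) = - \frac{28}{69}$)
$j{\left(M \right)} = 60$
$- \frac{32329}{Y{\left(-174 \right)}} + \frac{j{\left(R{\left(E \right)} \right)}}{36068} = - \frac{32329}{- \frac{28}{69}} + \frac{60}{36068} = \left(-32329\right) \left(- \frac{69}{28}\right) + 60 \cdot \frac{1}{36068} = \frac{2230701}{28} + \frac{15}{9017} = \frac{20114231337}{252476}$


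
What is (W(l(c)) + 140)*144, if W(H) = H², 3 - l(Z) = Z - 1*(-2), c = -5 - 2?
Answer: 29376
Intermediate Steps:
c = -7
l(Z) = 1 - Z (l(Z) = 3 - (Z - 1*(-2)) = 3 - (Z + 2) = 3 - (2 + Z) = 3 + (-2 - Z) = 1 - Z)
(W(l(c)) + 140)*144 = ((1 - 1*(-7))² + 140)*144 = ((1 + 7)² + 140)*144 = (8² + 140)*144 = (64 + 140)*144 = 204*144 = 29376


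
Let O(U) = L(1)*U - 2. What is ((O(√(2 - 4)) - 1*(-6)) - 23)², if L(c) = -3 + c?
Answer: 353 + 76*I*√2 ≈ 353.0 + 107.48*I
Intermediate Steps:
O(U) = -2 - 2*U (O(U) = (-3 + 1)*U - 2 = -2*U - 2 = -2 - 2*U)
((O(√(2 - 4)) - 1*(-6)) - 23)² = (((-2 - 2*√(2 - 4)) - 1*(-6)) - 23)² = (((-2 - 2*I*√2) + 6) - 23)² = ((4 - 2*I*√2) - 23)² = (-19 - 2*I*√2)²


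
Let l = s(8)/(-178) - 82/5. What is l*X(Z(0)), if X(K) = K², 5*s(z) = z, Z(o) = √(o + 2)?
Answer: -14604/445 ≈ -32.818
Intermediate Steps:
Z(o) = √(2 + o)
s(z) = z/5
l = -7302/445 (l = ((⅕)*8)/(-178) - 82/5 = (8/5)*(-1/178) - 82*⅕ = -4/445 - 82/5 = -7302/445 ≈ -16.409)
l*X(Z(0)) = -7302*(√(2 + 0))²/445 = -7302*(√2)²/445 = -7302/445*2 = -14604/445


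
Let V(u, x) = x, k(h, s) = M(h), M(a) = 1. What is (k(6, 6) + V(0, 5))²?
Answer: 36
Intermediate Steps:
k(h, s) = 1
(k(6, 6) + V(0, 5))² = (1 + 5)² = 6² = 36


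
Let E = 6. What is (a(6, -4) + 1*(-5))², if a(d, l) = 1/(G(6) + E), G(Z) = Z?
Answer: 3481/144 ≈ 24.174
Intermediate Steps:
a(d, l) = 1/12 (a(d, l) = 1/(6 + 6) = 1/12)
(a(6, -4) + 1*(-5))² = (1/12 + 1*(-5))² = (1/12 - 5)² = (-59/12)² = 3481/144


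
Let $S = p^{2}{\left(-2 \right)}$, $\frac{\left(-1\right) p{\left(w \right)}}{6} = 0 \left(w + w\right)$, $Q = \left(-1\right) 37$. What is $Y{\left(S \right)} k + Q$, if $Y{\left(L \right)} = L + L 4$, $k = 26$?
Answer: $-37$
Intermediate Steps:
$Q = -37$
$p{\left(w \right)} = 0$ ($p{\left(w \right)} = - 6 \cdot 0 \left(w + w\right) = - 6 \cdot 0 \cdot 2 w = \left(-6\right) 0 = 0$)
$S = 0$ ($S = 0^{2} = 0$)
$Y{\left(L \right)} = 5 L$ ($Y{\left(L \right)} = L + 4 L = 5 L$)
$Y{\left(S \right)} k + Q = 5 \cdot 0 \cdot 26 - 37 = 0 \cdot 26 - 37 = 0 - 37 = -37$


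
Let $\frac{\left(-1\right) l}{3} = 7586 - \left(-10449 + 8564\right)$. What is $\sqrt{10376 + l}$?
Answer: $i \sqrt{18037} \approx 134.3 i$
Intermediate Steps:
$l = -28413$ ($l = - 3 \left(7586 - \left(-10449 + 8564\right)\right) = - 3 \left(7586 - -1885\right) = - 3 \left(7586 + 1885\right) = \left(-3\right) 9471 = -28413$)
$\sqrt{10376 + l} = \sqrt{10376 - 28413} = \sqrt{-18037} = i \sqrt{18037}$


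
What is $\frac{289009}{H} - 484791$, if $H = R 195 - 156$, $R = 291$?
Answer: $- \frac{27433548890}{56589} \approx -4.8479 \cdot 10^{5}$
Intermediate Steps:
$H = 56589$ ($H = 291 \cdot 195 - 156 = 56745 - 156 = 56589$)
$\frac{289009}{H} - 484791 = \frac{289009}{56589} - 484791 = - \frac{27433548890}{56589}$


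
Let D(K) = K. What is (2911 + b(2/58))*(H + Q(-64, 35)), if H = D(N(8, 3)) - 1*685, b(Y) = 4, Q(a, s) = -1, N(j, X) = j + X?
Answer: -1967625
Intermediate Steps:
N(j, X) = X + j
H = -674 (H = (3 + 8) - 1*685 = 11 - 685 = -674)
(2911 + b(2/58))*(H + Q(-64, 35)) = (2911 + 4)*(-674 - 1) = 2915*(-675) = -1967625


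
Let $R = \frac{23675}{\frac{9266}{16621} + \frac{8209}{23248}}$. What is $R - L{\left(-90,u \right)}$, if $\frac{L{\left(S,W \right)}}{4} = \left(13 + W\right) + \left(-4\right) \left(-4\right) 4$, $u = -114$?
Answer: $\frac{9200213512436}{351857757} \approx 26148.0$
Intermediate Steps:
$L{\left(S,W \right)} = 308 + 4 W$ ($L{\left(S,W \right)} = 4 \left(\left(13 + W\right) + \left(-4\right) \left(-4\right) 4\right) = 4 \left(\left(13 + W\right) + 16 \cdot 4\right) = 4 \left(\left(13 + W\right) + 64\right) = 4 \left(77 + W\right) = 308 + 4 W$)
$R = \frac{9148138564400}{351857757}$ ($R = \frac{23675}{9266 \cdot \frac{1}{16621} + 8209 \cdot \frac{1}{23248}} = \frac{23675}{\frac{9266}{16621} + \frac{8209}{23248}} = \frac{23675}{\frac{351857757}{386405008}} = 23675 \cdot \frac{386405008}{351857757} = \frac{9148138564400}{351857757} \approx 26000.0$)
$R - L{\left(-90,u \right)} = \frac{9148138564400}{351857757} - \left(308 + 4 \left(-114\right)\right) = \frac{9148138564400}{351857757} - \left(308 - 456\right) = \frac{9148138564400}{351857757} - -148 = \frac{9148138564400}{351857757} + 148 = \frac{9200213512436}{351857757}$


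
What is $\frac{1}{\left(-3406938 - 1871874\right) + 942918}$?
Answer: $- \frac{1}{4335894} \approx -2.3063 \cdot 10^{-7}$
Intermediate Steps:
$\frac{1}{\left(-3406938 - 1871874\right) + 942918} = \frac{1}{-5278812 + 942918} = \frac{1}{-4335894} = - \frac{1}{4335894}$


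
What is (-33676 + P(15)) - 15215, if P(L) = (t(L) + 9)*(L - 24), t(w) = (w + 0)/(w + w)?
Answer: -97953/2 ≈ -48977.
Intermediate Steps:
t(w) = ½ (t(w) = w/((2*w)) = w*(1/(2*w)) = ½)
P(L) = -228 + 19*L/2 (P(L) = (½ + 9)*(L - 24) = 19*(-24 + L)/2 = -228 + 19*L/2)
(-33676 + P(15)) - 15215 = (-33676 + (-228 + (19/2)*15)) - 15215 = (-33676 + (-228 + 285/2)) - 15215 = (-33676 - 171/2) - 15215 = -67523/2 - 15215 = -97953/2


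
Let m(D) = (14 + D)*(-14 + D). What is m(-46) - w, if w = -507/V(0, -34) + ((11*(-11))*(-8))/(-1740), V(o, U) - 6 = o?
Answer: 1744399/870 ≈ 2005.1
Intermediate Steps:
V(o, U) = 6 + o
w = -73999/870 (w = -507/(6 + 0) + ((11*(-11))*(-8))/(-1740) = -507/6 - 121*(-8)*(-1/1740) = -507*⅙ + 968*(-1/1740) = -169/2 - 242/435 = -73999/870 ≈ -85.056)
m(D) = (-14 + D)*(14 + D)
m(-46) - w = (-196 + (-46)²) - 1*(-73999/870) = (-196 + 2116) + 73999/870 = 1920 + 73999/870 = 1744399/870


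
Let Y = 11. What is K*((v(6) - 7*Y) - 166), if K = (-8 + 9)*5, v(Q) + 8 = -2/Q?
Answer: -3770/3 ≈ -1256.7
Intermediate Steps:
v(Q) = -8 - 2/Q
K = 5 (K = 1*5 = 5)
K*((v(6) - 7*Y) - 166) = 5*(((-8 - 2/6) - 7*11) - 166) = 5*(((-8 - 2*⅙) - 77) - 166) = 5*(((-8 - ⅓) - 77) - 166) = 5*((-25/3 - 77) - 166) = 5*(-256/3 - 166) = 5*(-754/3) = -3770/3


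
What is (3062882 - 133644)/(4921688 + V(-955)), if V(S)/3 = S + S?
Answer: 1464619/2457979 ≈ 0.59586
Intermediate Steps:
V(S) = 6*S (V(S) = 3*(S + S) = 3*(2*S) = 6*S)
(3062882 - 133644)/(4921688 + V(-955)) = (3062882 - 133644)/(4921688 + 6*(-955)) = 2929238/(4921688 - 5730) = 2929238/4915958 = 2929238*(1/4915958) = 1464619/2457979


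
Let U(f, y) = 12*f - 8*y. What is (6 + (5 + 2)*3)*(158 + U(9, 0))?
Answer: 7182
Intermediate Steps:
U(f, y) = -8*y + 12*f
(6 + (5 + 2)*3)*(158 + U(9, 0)) = (6 + (5 + 2)*3)*(158 + (-8*0 + 12*9)) = (6 + 7*3)*(158 + (0 + 108)) = (6 + 21)*(158 + 108) = 27*266 = 7182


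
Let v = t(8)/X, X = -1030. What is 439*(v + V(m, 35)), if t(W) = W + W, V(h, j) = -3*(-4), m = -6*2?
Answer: 2709508/515 ≈ 5261.2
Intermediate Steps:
m = -12
V(h, j) = 12
t(W) = 2*W
v = -8/515 (v = (2*8)/(-1030) = 16*(-1/1030) = -8/515 ≈ -0.015534)
439*(v + V(m, 35)) = 439*(-8/515 + 12) = 439*(6172/515) = 2709508/515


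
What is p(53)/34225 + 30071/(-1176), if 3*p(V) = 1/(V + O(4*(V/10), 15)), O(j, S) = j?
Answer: -3636435893/142211720 ≈ -25.571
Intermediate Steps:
p(V) = 5/(21*V) (p(V) = 1/(3*(V + 4*(V/10))) = 1/(3*(V + 2*V/5)) = 1/(3*((7*V/5))) = (5/(7*V))/3 = 5/(21*V))
p(53)/34225 + 30071/(-1176) = ((5/21)/53)/34225 + 30071/(-1176) = ((5/21)*(1/53))*(1/34225) + 30071*(-1/1176) = (5/1113)*(1/34225) - 30071/1176 = 1/7618485 - 30071/1176 = -3636435893/142211720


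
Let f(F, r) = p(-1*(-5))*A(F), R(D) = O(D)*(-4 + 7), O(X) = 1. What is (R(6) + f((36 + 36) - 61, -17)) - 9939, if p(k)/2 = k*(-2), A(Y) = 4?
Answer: -10016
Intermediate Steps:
p(k) = -4*k (p(k) = 2*(k*(-2)) = 2*(-2*k) = -4*k)
R(D) = 3 (R(D) = 1*(-4 + 7) = 1*3 = 3)
f(F, r) = -80 (f(F, r) = -(-4)*(-5)*4 = -4*5*4 = -20*4 = -80)
(R(6) + f((36 + 36) - 61, -17)) - 9939 = (3 - 80) - 9939 = -77 - 9939 = -10016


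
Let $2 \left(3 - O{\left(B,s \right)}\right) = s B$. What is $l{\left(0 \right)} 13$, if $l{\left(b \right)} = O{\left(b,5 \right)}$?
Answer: $39$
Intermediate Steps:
$O{\left(B,s \right)} = 3 - \frac{B s}{2}$ ($O{\left(B,s \right)} = 3 - \frac{s B}{2} = 3 - \frac{B s}{2}$)
$l{\left(b \right)} = 3 - \frac{5 b}{2}$ ($l{\left(b \right)} = 3 - \frac{1}{2} b 5 = 3 - \frac{5 b}{2}$)
$l{\left(0 \right)} 13 = \left(3 - 0\right) 13 = \left(3 + 0\right) 13 = 3 \cdot 13 = 39$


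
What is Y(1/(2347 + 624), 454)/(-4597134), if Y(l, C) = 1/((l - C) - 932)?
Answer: 2971/18930101370870 ≈ 1.5695e-10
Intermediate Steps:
Y(l, C) = 1/(-932 + l - C)
Y(1/(2347 + 624), 454)/(-4597134) = 1/(-932 + 1/(2347 + 624) - 1*454*(-4597134)) = -1/4597134/(-932 + 1/2971 - 454) = -1/4597134/(-4117805/2971) = -2971/4117805*(-1/4597134) = 2971/18930101370870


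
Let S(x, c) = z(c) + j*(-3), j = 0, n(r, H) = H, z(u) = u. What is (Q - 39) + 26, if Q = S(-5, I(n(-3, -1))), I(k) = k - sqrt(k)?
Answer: -14 - I ≈ -14.0 - 1.0*I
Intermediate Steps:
S(x, c) = c (S(x, c) = c + 0*(-3) = c + 0 = c)
Q = -1 - I (Q = -1 - sqrt(-1) = -1 - I ≈ -1.0 - 1.0*I)
(Q - 39) + 26 = ((-1 - I) - 39) + 26 = (-40 - I) + 26 = -14 - I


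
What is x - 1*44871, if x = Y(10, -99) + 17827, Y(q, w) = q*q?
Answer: -26944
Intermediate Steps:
Y(q, w) = q**2
x = 17927 (x = 10**2 + 17827 = 100 + 17827 = 17927)
x - 1*44871 = 17927 - 1*44871 = 17927 - 44871 = -26944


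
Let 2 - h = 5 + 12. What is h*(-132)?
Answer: 1980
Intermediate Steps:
h = -15 (h = 2 - (5 + 12) = 2 - 1*17 = 2 - 17 = -15)
h*(-132) = -15*(-132) = 1980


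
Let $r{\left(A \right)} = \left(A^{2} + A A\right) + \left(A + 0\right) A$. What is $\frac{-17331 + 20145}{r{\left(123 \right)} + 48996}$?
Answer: $\frac{938}{31461} \approx 0.029815$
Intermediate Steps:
$r{\left(A \right)} = 3 A^{2}$ ($r{\left(A \right)} = \left(A^{2} + A^{2}\right) + A A = 2 A^{2} + A^{2} = 3 A^{2}$)
$\frac{-17331 + 20145}{r{\left(123 \right)} + 48996} = \frac{-17331 + 20145}{3 \cdot 123^{2} + 48996} = \frac{2814}{3 \cdot 15129 + 48996} = \frac{2814}{45387 + 48996} = \frac{2814}{94383} = 2814 \cdot \frac{1}{94383} = \frac{938}{31461}$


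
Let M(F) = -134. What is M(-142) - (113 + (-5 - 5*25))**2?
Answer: -423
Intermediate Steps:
M(-142) - (113 + (-5 - 5*25))**2 = -134 - (113 + (-5 - 5*25))**2 = -134 - (113 + (-5 - 125))**2 = -134 - (113 - 130)**2 = -134 - 1*(-17)**2 = -134 - 1*289 = -134 - 289 = -423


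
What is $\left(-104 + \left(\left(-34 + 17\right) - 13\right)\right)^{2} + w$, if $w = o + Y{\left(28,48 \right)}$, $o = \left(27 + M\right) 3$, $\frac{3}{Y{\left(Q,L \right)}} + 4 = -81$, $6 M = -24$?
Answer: $\frac{1532122}{85} \approx 18025.0$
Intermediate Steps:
$M = -4$ ($M = \frac{1}{6} \left(-24\right) = -4$)
$Y{\left(Q,L \right)} = - \frac{3}{85}$ ($Y{\left(Q,L \right)} = \frac{3}{-4 - 81} = \frac{3}{-85} = 3 \left(- \frac{1}{85}\right) = - \frac{3}{85}$)
$o = 69$ ($o = \left(27 - 4\right) 3 = 23 \cdot 3 = 69$)
$w = \frac{5862}{85}$ ($w = 69 - \frac{3}{85} = \frac{5862}{85} \approx 68.965$)
$\left(-104 + \left(\left(-34 + 17\right) - 13\right)\right)^{2} + w = \left(-104 + \left(\left(-34 + 17\right) - 13\right)\right)^{2} + \frac{5862}{85} = \left(-104 - 30\right)^{2} + \frac{5862}{85} = \left(-134\right)^{2} + \frac{5862}{85} = 17956 + \frac{5862}{85} = \frac{1532122}{85}$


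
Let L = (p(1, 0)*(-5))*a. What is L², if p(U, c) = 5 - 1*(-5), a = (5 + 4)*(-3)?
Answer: 1822500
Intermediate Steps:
a = -27 (a = 9*(-3) = -27)
p(U, c) = 10 (p(U, c) = 5 + 5 = 10)
L = 1350 (L = (10*(-5))*(-27) = -50*(-27) = 1350)
L² = 1350² = 1822500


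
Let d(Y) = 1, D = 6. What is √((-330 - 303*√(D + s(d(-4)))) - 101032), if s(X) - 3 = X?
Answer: √(-101362 - 303*√10) ≈ 319.88*I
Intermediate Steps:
s(X) = 3 + X
√((-330 - 303*√(D + s(d(-4)))) - 101032) = √((-330 - 303*√(6 + (3 + 1))) - 101032) = √((-330 - 303*√(6 + 4)) - 101032) = √((-330 - 303*√10) - 101032) = √(-101362 - 303*√10)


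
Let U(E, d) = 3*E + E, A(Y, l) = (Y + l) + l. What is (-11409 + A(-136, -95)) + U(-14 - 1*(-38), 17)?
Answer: -11639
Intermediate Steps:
A(Y, l) = Y + 2*l
U(E, d) = 4*E
(-11409 + A(-136, -95)) + U(-14 - 1*(-38), 17) = (-11409 + (-136 + 2*(-95))) + 4*(-14 - 1*(-38)) = (-11409 + (-136 - 190)) + 4*(-14 + 38) = (-11409 - 326) + 4*24 = -11735 + 96 = -11639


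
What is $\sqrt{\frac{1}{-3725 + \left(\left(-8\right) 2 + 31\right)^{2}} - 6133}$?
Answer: $\frac{i \sqrt{751292535}}{350} \approx 78.313 i$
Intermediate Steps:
$\sqrt{\frac{1}{-3725 + \left(\left(-8\right) 2 + 31\right)^{2}} - 6133} = \sqrt{\frac{1}{-3725 + \left(-16 + 31\right)^{2}} - 6133} = \sqrt{\frac{1}{-3725 + 15^{2}} - 6133} = \sqrt{\frac{1}{-3725 + 225} - 6133} = \sqrt{\frac{1}{-3500} - 6133} = \sqrt{- \frac{1}{3500} - 6133} = \sqrt{- \frac{21465501}{3500}} = \frac{i \sqrt{751292535}}{350}$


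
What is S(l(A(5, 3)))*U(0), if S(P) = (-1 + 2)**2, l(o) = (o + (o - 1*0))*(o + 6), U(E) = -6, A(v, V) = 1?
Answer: -6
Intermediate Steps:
l(o) = 2*o*(6 + o) (l(o) = (o + (o + 0))*(6 + o) = (o + o)*(6 + o) = (2*o)*(6 + o) = 2*o*(6 + o))
S(P) = 1 (S(P) = 1**2 = 1)
S(l(A(5, 3)))*U(0) = 1*(-6) = -6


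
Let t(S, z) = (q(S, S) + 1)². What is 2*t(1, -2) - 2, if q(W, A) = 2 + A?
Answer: 30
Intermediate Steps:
t(S, z) = (3 + S)² (t(S, z) = ((2 + S) + 1)² = (3 + S)²)
2*t(1, -2) - 2 = 2*(3 + 1)² - 2 = 2*4² - 2 = 2*16 - 2 = 32 - 2 = 30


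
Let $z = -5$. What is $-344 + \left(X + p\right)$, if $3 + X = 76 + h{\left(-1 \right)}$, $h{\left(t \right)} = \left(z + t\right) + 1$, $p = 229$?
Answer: $-47$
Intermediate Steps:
$h{\left(t \right)} = -4 + t$ ($h{\left(t \right)} = \left(-5 + t\right) + 1 = -4 + t$)
$X = 68$ ($X = -3 + \left(76 - 5\right) = -3 + 71 = 68$)
$-344 + \left(X + p\right) = -344 + \left(68 + 229\right) = -344 + 297 = -47$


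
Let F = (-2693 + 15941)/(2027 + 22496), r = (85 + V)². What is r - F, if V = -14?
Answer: 123607195/24523 ≈ 5040.5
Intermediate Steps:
r = 5041 (r = (85 - 14)² = 71² = 5041)
F = 13248/24523 ≈ 0.54023
r - F = 5041 - 1*13248/24523 = 5041 - 13248/24523 = 123607195/24523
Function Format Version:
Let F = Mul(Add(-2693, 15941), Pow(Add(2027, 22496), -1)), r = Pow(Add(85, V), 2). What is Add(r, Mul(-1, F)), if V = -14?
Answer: Rational(123607195, 24523) ≈ 5040.5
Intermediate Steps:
r = 5041 (r = Pow(Add(85, -14), 2) = Pow(71, 2) = 5041)
F = Rational(13248, 24523) (F = Mul(13248, Pow(24523, -1)) = Mul(13248, Rational(1, 24523)) = Rational(13248, 24523) ≈ 0.54023)
Add(r, Mul(-1, F)) = Add(5041, Mul(-1, Rational(13248, 24523))) = Add(5041, Rational(-13248, 24523)) = Rational(123607195, 24523)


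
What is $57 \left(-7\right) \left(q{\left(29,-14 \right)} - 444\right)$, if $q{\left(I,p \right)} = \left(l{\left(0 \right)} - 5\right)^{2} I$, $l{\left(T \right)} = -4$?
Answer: $-760095$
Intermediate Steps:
$q{\left(I,p \right)} = 81 I$ ($q{\left(I,p \right)} = \left(-4 - 5\right)^{2} I = \left(-9\right)^{2} I = 81 I$)
$57 \left(-7\right) \left(q{\left(29,-14 \right)} - 444\right) = 57 \left(-7\right) \left(81 \cdot 29 - 444\right) = - 399 \left(2349 - 444\right) = \left(-399\right) 1905 = -760095$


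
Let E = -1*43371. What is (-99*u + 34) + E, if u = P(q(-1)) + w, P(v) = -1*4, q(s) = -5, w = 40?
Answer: -46901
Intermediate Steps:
P(v) = -4
E = -43371
u = 36 (u = -4 + 40 = 36)
(-99*u + 34) + E = (-99*36 + 34) - 43371 = (-3564 + 34) - 43371 = -3530 - 43371 = -46901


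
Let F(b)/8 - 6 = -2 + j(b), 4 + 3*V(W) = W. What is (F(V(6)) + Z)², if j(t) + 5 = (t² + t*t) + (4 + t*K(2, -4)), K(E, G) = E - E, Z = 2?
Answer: 88804/81 ≈ 1096.3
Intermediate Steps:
K(E, G) = 0
j(t) = -1 + 2*t² (j(t) = -5 + ((t² + t*t) + (4 + t*0)) = -5 + ((t² + t²) + (4 + 0)) = -5 + (2*t² + 4) = -5 + (4 + 2*t²) = -1 + 2*t²)
V(W) = -4/3 + W/3
F(b) = 24 + 16*b² (F(b) = 48 + 8*(-2 + (-1 + 2*b²)) = 48 + 8*(-3 + 2*b²) = 48 + (-24 + 16*b²) = 24 + 16*b²)
(F(V(6)) + Z)² = ((24 + 16*(-4/3 + (⅓)*6)²) + 2)² = ((24 + 16*(-4/3 + 2)²) + 2)² = ((24 + 16*(⅔)²) + 2)² = ((24 + 16*(4/9)) + 2)² = ((24 + 64/9) + 2)² = (280/9 + 2)² = (298/9)² = 88804/81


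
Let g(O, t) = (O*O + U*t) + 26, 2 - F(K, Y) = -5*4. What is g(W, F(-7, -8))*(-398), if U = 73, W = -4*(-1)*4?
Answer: -751424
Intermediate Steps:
W = 16 (W = 4*4 = 16)
F(K, Y) = 22 (F(K, Y) = 2 - (-5)*4 = 2 - 1*(-20) = 2 + 20 = 22)
g(O, t) = 26 + O² + 73*t (g(O, t) = (O*O + 73*t) + 26 = (O² + 73*t) + 26 = 26 + O² + 73*t)
g(W, F(-7, -8))*(-398) = (26 + 16² + 73*22)*(-398) = (26 + 256 + 1606)*(-398) = 1888*(-398) = -751424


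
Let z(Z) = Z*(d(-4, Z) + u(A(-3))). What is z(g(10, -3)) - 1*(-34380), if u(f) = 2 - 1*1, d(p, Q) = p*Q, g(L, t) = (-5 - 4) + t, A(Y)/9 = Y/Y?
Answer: 33792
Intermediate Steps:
A(Y) = 9 (A(Y) = 9*(Y/Y) = 9*1 = 9)
g(L, t) = -9 + t
d(p, Q) = Q*p
u(f) = 1 (u(f) = 2 - 1 = 1)
z(Z) = Z*(1 - 4*Z) (z(Z) = Z*(Z*(-4) + 1) = Z*(-4*Z + 1) = Z*(1 - 4*Z))
z(g(10, -3)) - 1*(-34380) = (-9 - 3)*(1 - 4*(-9 - 3)) - 1*(-34380) = -12*(1 - 4*(-12)) + 34380 = -12*(1 + 48) + 34380 = -12*49 + 34380 = -588 + 34380 = 33792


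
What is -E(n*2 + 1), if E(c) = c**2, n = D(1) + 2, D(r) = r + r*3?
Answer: -169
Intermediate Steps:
D(r) = 4*r (D(r) = r + 3*r = 4*r)
n = 6 (n = 4*1 + 2 = 4 + 2 = 6)
-E(n*2 + 1) = -(6*2 + 1)**2 = -(12 + 1)**2 = -1*13**2 = -1*169 = -169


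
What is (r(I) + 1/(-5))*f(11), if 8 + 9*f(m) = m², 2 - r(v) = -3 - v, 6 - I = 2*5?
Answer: 452/45 ≈ 10.044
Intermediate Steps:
I = -4 (I = 6 - 2*5 = 6 - 1*10 = 6 - 10 = -4)
r(v) = 5 + v (r(v) = 2 - (-3 - v) = 2 + (3 + v) = 5 + v)
f(m) = -8/9 + m²/9
(r(I) + 1/(-5))*f(11) = ((5 - 4) + 1/(-5))*(-8/9 + (⅑)*11²) = (1 - ⅕)*(-8/9 + (⅑)*121) = 4*(-8/9 + 121/9)/5 = (⅘)*(113/9) = 452/45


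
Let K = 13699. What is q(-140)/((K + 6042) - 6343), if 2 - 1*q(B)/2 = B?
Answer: 142/6699 ≈ 0.021197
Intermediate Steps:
q(B) = 4 - 2*B
q(-140)/((K + 6042) - 6343) = (4 - 2*(-140))/((13699 + 6042) - 6343) = (4 + 280)/(19741 - 6343) = 284/13398 = 284*(1/13398) = 142/6699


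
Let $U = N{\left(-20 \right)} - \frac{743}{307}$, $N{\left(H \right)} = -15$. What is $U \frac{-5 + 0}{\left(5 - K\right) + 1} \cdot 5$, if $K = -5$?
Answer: $\frac{133700}{3377} \approx 39.591$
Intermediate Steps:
$U = - \frac{5348}{307}$ ($U = -15 - \frac{743}{307} = - \frac{5348}{307} \approx -17.42$)
$U \frac{-5 + 0}{\left(5 - K\right) + 1} \cdot 5 = - \frac{5348 \frac{-5 + 0}{\left(5 - -5\right) + 1} \cdot 5}{307} = - \frac{5348 - \frac{5}{\left(5 + 5\right) + 1} \cdot 5}{307} = - \frac{5348 - \frac{5}{10 + 1} \cdot 5}{307} = - \frac{5348 - \frac{5}{11} \cdot 5}{307} = - \frac{5348 \left(-5\right) \frac{1}{11} \cdot 5}{307} = - \frac{5348 \left(\left(- \frac{5}{11}\right) 5\right)}{307} = \left(- \frac{5348}{307}\right) \left(- \frac{25}{11}\right) = \frac{133700}{3377}$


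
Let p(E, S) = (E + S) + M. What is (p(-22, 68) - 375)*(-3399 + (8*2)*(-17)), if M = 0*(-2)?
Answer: 1207759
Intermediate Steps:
M = 0
p(E, S) = E + S (p(E, S) = (E + S) + 0 = E + S)
(p(-22, 68) - 375)*(-3399 + (8*2)*(-17)) = ((-22 + 68) - 375)*(-3399 + (8*2)*(-17)) = (46 - 375)*(-3399 + 16*(-17)) = -329*(-3399 - 272) = -329*(-3671) = 1207759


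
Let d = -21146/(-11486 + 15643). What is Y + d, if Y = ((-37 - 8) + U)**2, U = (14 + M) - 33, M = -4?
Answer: 19200822/4157 ≈ 4618.9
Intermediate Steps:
U = -23 (U = (14 - 4) - 33 = 10 - 33 = -23)
d = -21146/4157 ≈ -5.0868
Y = 4624 (Y = ((-37 - 8) - 23)**2 = (-45 - 23)**2 = (-68)**2 = 4624)
Y + d = 4624 - 21146/4157 = 19200822/4157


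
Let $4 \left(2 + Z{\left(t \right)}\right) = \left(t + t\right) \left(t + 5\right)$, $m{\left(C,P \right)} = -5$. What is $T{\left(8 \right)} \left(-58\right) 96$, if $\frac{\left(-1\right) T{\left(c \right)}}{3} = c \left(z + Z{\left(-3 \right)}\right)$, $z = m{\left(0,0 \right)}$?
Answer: $-1336320$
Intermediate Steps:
$z = -5$
$Z{\left(t \right)} = -2 + \frac{t \left(5 + t\right)}{2}$ ($Z{\left(t \right)} = -2 + \frac{\left(t + t\right) \left(t + 5\right)}{4} = -2 + \frac{2 t \left(5 + t\right)}{4} = -2 + \frac{t \left(5 + t\right)}{2}$)
$T{\left(c \right)} = 30 c$ ($T{\left(c \right)} = - 3 c \left(-5 + \left(-2 + \frac{\left(-3\right)^{2}}{2} + \frac{5}{2} \left(-3\right)\right)\right) = - 3 c \left(-5 - 5\right) = - 3 c \left(-10\right) = - 3 \left(- 10 c\right) = 30 c$)
$T{\left(8 \right)} \left(-58\right) 96 = 30 \cdot 8 \left(-58\right) 96 = 240 \left(-58\right) 96 = \left(-13920\right) 96 = -1336320$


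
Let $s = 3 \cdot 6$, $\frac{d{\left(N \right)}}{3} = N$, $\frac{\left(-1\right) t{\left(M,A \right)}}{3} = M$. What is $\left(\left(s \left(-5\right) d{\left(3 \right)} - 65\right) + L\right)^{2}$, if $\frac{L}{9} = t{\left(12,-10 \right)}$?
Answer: $1437601$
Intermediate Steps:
$t{\left(M,A \right)} = - 3 M$
$d{\left(N \right)} = 3 N$
$s = 18$
$L = -324$ ($L = 9 \left(\left(-3\right) 12\right) = 9 \left(-36\right) = -324$)
$\left(\left(s \left(-5\right) d{\left(3 \right)} - 65\right) + L\right)^{2} = \left(\left(18 \left(-5\right) 3 \cdot 3 - 65\right) - 324\right)^{2} = \left(\left(\left(-90\right) 9 - 65\right) - 324\right)^{2} = \left(\left(-810 - 65\right) - 324\right)^{2} = \left(-875 - 324\right)^{2} = \left(-1199\right)^{2} = 1437601$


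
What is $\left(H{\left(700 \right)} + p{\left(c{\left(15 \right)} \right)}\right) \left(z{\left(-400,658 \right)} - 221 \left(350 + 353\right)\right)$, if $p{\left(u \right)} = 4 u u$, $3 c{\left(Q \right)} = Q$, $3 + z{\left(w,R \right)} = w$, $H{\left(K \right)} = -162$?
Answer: $9657492$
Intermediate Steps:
$z{\left(w,R \right)} = -3 + w$
$c{\left(Q \right)} = \frac{Q}{3}$
$p{\left(u \right)} = 4 u^{2}$
$\left(H{\left(700 \right)} + p{\left(c{\left(15 \right)} \right)}\right) \left(z{\left(-400,658 \right)} - 221 \left(350 + 353\right)\right) = \left(-162 + 4 \left(\frac{1}{3} \cdot 15\right)^{2}\right) \left(\left(-3 - 400\right) - 221 \left(350 + 353\right)\right) = \left(-162 + 4 \cdot 5^{2}\right) \left(-403 - 155363\right) = \left(-162 + 4 \cdot 25\right) \left(-403 - 155363\right) = \left(-162 + 100\right) \left(-155766\right) = \left(-62\right) \left(-155766\right) = 9657492$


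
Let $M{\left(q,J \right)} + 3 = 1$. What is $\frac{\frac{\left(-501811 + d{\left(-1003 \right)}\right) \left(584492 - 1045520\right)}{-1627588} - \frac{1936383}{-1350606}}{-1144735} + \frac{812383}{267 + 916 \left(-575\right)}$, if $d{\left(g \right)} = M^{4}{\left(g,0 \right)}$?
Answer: $- \frac{8244693981221149939739}{5810137014703996228130} \approx -1.419$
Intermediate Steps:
$M{\left(q,J \right)} = -2$ ($M{\left(q,J \right)} = -3 + 1 = -2$)
$d{\left(g \right)} = 16$ ($d{\left(g \right)} = \left(-2\right)^{4} = 16$)
$\frac{\frac{\left(-501811 + d{\left(-1003 \right)}\right) \left(584492 - 1045520\right)}{-1627588} - \frac{1936383}{-1350606}}{-1144735} + \frac{812383}{267 + 916 \left(-575\right)} = \frac{\frac{\left(-501811 + 16\right) \left(584492 - 1045520\right)}{-1627588} - \frac{1936383}{-1350606}}{-1144735} + \frac{812383}{267 + 916 \left(-575\right)} = \left(\left(-501795\right) \left(-461028\right) \left(- \frac{1}{1627588}\right) - - \frac{645461}{450202}\right) \left(- \frac{1}{1144735}\right) + \frac{812383}{267 - 526700} = \left(231341545260 \left(- \frac{1}{1627588}\right) + \frac{645461}{450202}\right) \left(- \frac{1}{1144735}\right) + \frac{812383}{-526433} = \left(- \frac{57835386315}{406897} + \frac{645461}{450202}\right) \left(- \frac{1}{1144735}\right) + 812383 \left(- \frac{1}{526433}\right) = \left(- \frac{26037343953641113}{183185843194}\right) \left(- \frac{1}{1144735}\right) - \frac{42757}{27707} = \frac{26037343953641113}{209699246208683590} - \frac{42757}{27707} = - \frac{8244693981221149939739}{5810137014703996228130}$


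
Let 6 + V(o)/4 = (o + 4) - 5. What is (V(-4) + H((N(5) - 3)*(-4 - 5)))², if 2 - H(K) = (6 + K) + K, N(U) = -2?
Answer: 19044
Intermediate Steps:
V(o) = -28 + 4*o (V(o) = -24 + 4*((o + 4) - 5) = -24 + 4*((4 + o) - 5) = -24 + 4*(-1 + o) = -24 + (-4 + 4*o) = -28 + 4*o)
H(K) = -4 - 2*K (H(K) = 2 - ((6 + K) + K) = 2 - (6 + 2*K) = 2 + (-6 - 2*K) = -4 - 2*K)
(V(-4) + H((N(5) - 3)*(-4 - 5)))² = ((-28 + 4*(-4)) + (-4 - 2*(-2 - 3)*(-4 - 5)))² = ((-28 - 16) + (-4 - (-10)*(-9)))² = (-44 + (-4 - 2*45))² = (-44 + (-4 - 90))² = (-44 - 94)² = (-138)² = 19044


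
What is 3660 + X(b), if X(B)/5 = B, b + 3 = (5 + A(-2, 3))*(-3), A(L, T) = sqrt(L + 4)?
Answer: 3570 - 15*sqrt(2) ≈ 3548.8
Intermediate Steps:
A(L, T) = sqrt(4 + L)
b = -18 - 3*sqrt(2) (b = -3 + (5 + sqrt(4 - 2))*(-3) = -3 + (5 + sqrt(2))*(-3) = -3 + (-15 - 3*sqrt(2)) = -18 - 3*sqrt(2) ≈ -22.243)
X(B) = 5*B
3660 + X(b) = 3660 + 5*(-18 - 3*sqrt(2)) = 3660 + (-90 - 15*sqrt(2)) = 3570 - 15*sqrt(2)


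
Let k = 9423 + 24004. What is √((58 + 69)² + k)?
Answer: 2*√12389 ≈ 222.61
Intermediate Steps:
k = 33427
√((58 + 69)² + k) = √((58 + 69)² + 33427) = √(127² + 33427) = √(16129 + 33427) = √49556 = 2*√12389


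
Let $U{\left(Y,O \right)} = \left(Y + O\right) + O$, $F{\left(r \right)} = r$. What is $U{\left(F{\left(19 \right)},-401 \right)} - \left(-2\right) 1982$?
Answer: $3181$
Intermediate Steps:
$U{\left(Y,O \right)} = Y + 2 O$ ($U{\left(Y,O \right)} = \left(O + Y\right) + O = Y + 2 O$)
$U{\left(F{\left(19 \right)},-401 \right)} - \left(-2\right) 1982 = \left(19 + 2 \left(-401\right)\right) - \left(-2\right) 1982 = \left(19 - 802\right) - -3964 = -783 + 3964 = 3181$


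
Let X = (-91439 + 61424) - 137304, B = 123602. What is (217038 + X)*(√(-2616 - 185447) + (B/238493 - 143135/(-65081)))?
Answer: 2097189050563923/15521362933 + 49719*I*√188063 ≈ 1.3512e+5 + 2.1561e+7*I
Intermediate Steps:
X = -167319 (X = -30015 - 137304 = -167319)
(217038 + X)*(√(-2616 - 185447) + (B/238493 - 143135/(-65081))) = (217038 - 167319)*(√(-2616 - 185447) + (123602/238493 - 143135/(-65081))) = 49719*(√(-188063) + (123602*(1/238493) - 143135*(-1/65081))) = 49719*(I*√188063 + (123602/238493 + 143135/65081)) = 49719*(I*√188063 + 42180837317/15521362933) = 49719*(42180837317/15521362933 + I*√188063) = 2097189050563923/15521362933 + 49719*I*√188063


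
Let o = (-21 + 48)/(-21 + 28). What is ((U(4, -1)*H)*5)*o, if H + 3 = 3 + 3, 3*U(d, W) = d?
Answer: 540/7 ≈ 77.143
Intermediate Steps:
U(d, W) = d/3
H = 3 (H = -3 + (3 + 3) = -3 + 6 = 3)
o = 27/7 ≈ 3.8571
((U(4, -1)*H)*5)*o = ((((1/3)*4)*3)*5)*(27/7) = (((4/3)*3)*5)*(27/7) = (4*5)*(27/7) = 20*(27/7) = 540/7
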